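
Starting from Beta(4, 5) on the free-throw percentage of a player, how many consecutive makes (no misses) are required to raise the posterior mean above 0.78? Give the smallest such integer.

After k makes and 0 misses the posterior is Beta(4+k, 5), with mean (4+k)/(4+5+k).
Set (4+k)/(9+k) > 0.78 and solve: k > (0.78·9 − 4)/(1 − 0.78) = 13.727.
The smallest integer exceeding 13.727 is 14.

k = 14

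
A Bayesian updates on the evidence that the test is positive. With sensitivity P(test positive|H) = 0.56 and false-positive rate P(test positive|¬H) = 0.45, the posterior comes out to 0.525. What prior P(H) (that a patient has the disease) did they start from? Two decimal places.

Bayes' rule in odds form gives O(H|E) = O(H)·[P(E|H)/P(E|¬H)], hence O(H) = O(H|E)/LR.
Posterior odds = 0.525/(1−0.525) = 1.1053. LR = 0.56/0.45 = 1.2444.
Prior odds = 1.1053/1.2444 = 0.8882, so P(H) = 0.8882/(1+0.8882) ≈ 0.47.

P(H) = 0.47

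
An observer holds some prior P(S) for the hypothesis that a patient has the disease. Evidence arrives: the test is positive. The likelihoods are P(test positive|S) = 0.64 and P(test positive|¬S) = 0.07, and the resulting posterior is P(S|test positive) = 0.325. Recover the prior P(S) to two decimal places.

P(S) = 0.05

Bayes' rule in odds form gives O(S|E) = O(S)·[P(E|S)/P(E|¬S)], hence O(S) = O(S|E)/LR.
Posterior odds = 0.325/(1−0.325) = 0.4815. LR = 0.64/0.07 = 9.1429.
Prior odds = 0.4815/9.1429 = 0.0527, so P(S) = 0.0527/(1+0.0527) ≈ 0.05.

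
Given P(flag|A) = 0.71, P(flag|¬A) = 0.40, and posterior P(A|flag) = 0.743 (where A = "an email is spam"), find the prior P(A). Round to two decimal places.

In odds form, posterior odds = prior odds × likelihood ratio, so prior odds = posterior odds ÷ LR.
Posterior odds = 0.743/(1−0.743) = 2.8911. LR = 0.71/0.40 = 1.7750.
Prior odds = 2.8911/1.7750 = 1.6288, so P(A) = 1.6288/(1+1.6288) ≈ 0.62.

P(A) = 0.62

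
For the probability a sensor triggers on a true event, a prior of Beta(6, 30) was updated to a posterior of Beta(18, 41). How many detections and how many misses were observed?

Beta is conjugate to the binomial likelihood: posterior = Beta(a+s, b+f).
Match parameters: s=18−6=12, f=41−30=11.

12 detections and 11 misses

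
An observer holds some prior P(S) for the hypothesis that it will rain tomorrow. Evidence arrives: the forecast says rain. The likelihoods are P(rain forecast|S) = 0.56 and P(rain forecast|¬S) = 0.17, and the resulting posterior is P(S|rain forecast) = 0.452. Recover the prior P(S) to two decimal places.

In odds form, posterior odds = prior odds × likelihood ratio, so prior odds = posterior odds ÷ LR.
Posterior odds = 0.452/(1−0.452) = 0.8248. LR = 0.56/0.17 = 3.2941.
Prior odds = 0.8248/3.2941 = 0.2504, so P(S) = 0.2504/(1+0.2504) ≈ 0.20.

P(S) = 0.20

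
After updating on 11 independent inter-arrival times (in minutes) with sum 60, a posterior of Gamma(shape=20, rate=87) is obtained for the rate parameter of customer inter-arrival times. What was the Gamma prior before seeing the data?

Gamma(shape=9, rate=27)

For an exponential likelihood with a Gamma(α, β) prior on the rate, n observations with total T give posterior Gamma(α+n, β+T).
So α = 20 − 11 = 9 and β = 87 − 60 = 27.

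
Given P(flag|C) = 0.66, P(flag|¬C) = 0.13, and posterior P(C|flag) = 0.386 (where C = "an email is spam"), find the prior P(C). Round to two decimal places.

P(C) = 0.11

Bayes' rule in odds form gives O(C|E) = O(C)·[P(E|C)/P(E|¬C)], hence O(C) = O(C|E)/LR.
Posterior odds = 0.386/(1−0.386) = 0.6287. LR = 0.66/0.13 = 5.0769.
Prior odds = 0.6287/5.0769 = 0.1238, so P(C) = 0.1238/(1+0.1238) ≈ 0.11.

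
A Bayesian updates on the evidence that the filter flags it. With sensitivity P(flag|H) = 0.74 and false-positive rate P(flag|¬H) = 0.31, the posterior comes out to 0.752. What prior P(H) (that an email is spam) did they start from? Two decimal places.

P(H) = 0.56

In odds form, posterior odds = prior odds × likelihood ratio, so prior odds = posterior odds ÷ LR.
Posterior odds = 0.752/(1−0.752) = 3.0323. LR = 0.74/0.31 = 2.3871.
Prior odds = 3.0323/2.3871 = 1.2703, so P(H) = 1.2703/(1+1.2703) ≈ 0.56.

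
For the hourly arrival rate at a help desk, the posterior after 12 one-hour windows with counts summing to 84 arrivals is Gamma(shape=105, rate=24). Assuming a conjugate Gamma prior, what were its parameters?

Gamma(shape=21, rate=12)

Gamma–Poisson conjugacy: posterior shape = α + Σxᵢ, posterior rate = β + n.
So α = 105 − 84 = 21 and β = 24 − 12 = 12.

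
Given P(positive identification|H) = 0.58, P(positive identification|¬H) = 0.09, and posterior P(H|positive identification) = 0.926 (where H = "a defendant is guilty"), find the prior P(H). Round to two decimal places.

P(H) = 0.66

Bayes' rule in odds form gives O(H|E) = O(H)·[P(E|H)/P(E|¬H)], hence O(H) = O(H|E)/LR.
Posterior odds = 0.926/(1−0.926) = 12.5135. LR = 0.58/0.09 = 6.4444.
Prior odds = 12.5135/6.4444 = 1.9418, so P(H) = 1.9418/(1+1.9418) ≈ 0.66.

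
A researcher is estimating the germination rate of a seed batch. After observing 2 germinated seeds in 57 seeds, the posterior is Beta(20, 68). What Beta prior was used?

Beta(18, 13)

Beta is conjugate to the binomial likelihood: posterior = Beta(a+s, b+f).
Subtract the data counts: 20−2=18, 68−55=13.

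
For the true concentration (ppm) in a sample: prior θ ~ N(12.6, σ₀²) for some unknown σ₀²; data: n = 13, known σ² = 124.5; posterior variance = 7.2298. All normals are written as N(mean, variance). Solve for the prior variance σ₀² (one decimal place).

For the Normal–Normal model with known σ², precisions add: τ_n = τ₀ + n/σ².
So 1/σ₀² = 1/7.2298 − 13/124.5 = 0.138316 − 0.104418 = 0.033898.
Hence σ₀² = 1/0.033898 ≈ 29.5.

σ₀² = 29.5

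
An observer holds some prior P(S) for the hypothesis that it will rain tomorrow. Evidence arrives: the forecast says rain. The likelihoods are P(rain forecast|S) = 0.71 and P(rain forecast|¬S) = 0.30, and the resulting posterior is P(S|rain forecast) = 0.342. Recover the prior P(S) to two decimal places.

Bayes' rule in odds form gives O(S|E) = O(S)·[P(E|S)/P(E|¬S)], hence O(S) = O(S|E)/LR.
Posterior odds = 0.342/(1−0.342) = 0.5198. LR = 0.71/0.30 = 2.3667.
Prior odds = 0.5198/2.3667 = 0.2196, so P(S) = 0.2196/(1+0.2196) ≈ 0.18.

P(S) = 0.18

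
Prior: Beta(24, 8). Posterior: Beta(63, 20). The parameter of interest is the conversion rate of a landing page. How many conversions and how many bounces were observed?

A Beta(a, b) prior with s successes and f failures in binomial data gives a Beta(a+s, b+f) posterior.
So s = 63 − 24 = 39 and f = 20 − 8 = 12.

39 conversions and 12 bounces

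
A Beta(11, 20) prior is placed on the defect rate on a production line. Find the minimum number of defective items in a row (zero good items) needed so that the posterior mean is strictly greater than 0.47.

k = 7

After k defective items and 0 good items the posterior is Beta(11+k, 20), with mean (11+k)/(11+20+k).
Set (11+k)/(31+k) > 0.47 and solve: k > (0.47·31 − 11)/(1 − 0.47) = 6.736.
The smallest integer exceeding 6.736 is 7, and checking k=7: (18)/(38) = 0.4737 > 0.47.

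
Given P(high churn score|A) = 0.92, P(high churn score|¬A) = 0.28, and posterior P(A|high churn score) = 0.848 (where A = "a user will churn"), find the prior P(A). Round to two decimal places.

In odds form, posterior odds = prior odds × likelihood ratio, so prior odds = posterior odds ÷ LR.
Posterior odds = 0.848/(1−0.848) = 5.5789. LR = 0.92/0.28 = 3.2857.
Prior odds = 5.5789/3.2857 = 1.6979, so P(A) = 1.6979/(1+1.6979) ≈ 0.63.

P(A) = 0.63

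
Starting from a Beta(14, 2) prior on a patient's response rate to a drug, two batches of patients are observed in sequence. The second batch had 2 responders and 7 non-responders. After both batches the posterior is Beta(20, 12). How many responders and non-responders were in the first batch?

4 responders and 3 non-responders

Sequential conjugate updates are equivalent to a single update on the pooled data, so total successes = posterior α − prior α and total failures = posterior β − prior β.
Total across both batches: 20−14=6 responders, 12−2=10 non-responders.
Subtract the second batch: 6−2=4 responders and 10−7=3 non-responders.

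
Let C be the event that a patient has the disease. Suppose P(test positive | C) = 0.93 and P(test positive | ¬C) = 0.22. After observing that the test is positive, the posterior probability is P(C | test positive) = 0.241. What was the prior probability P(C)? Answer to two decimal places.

P(C) = 0.07

Bayes' rule in odds form gives O(C|E) = O(C)·[P(E|C)/P(E|¬C)], hence O(C) = O(C|E)/LR.
Posterior odds = 0.241/(1−0.241) = 0.3175. LR = 0.93/0.22 = 4.2273.
Prior odds = 0.3175/4.2273 = 0.0751, so P(C) = 0.0751/(1+0.0751) ≈ 0.07.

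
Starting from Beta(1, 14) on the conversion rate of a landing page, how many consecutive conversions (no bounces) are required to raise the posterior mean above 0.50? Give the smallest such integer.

After k conversions and 0 bounces the posterior is Beta(1+k, 14), with mean (1+k)/(1+14+k).
Set (1+k)/(15+k) > 0.50 and solve: k > (0.50·15 − 1)/(1 − 0.50) = 13.000.
The smallest integer exceeding 13.000 is 14, and checking k=14: (15)/(29) = 0.5172 > 0.50.

k = 14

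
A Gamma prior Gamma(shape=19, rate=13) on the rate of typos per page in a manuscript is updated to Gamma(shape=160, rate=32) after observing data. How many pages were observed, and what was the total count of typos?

Gamma–Poisson conjugacy: posterior shape = α + Σxᵢ, posterior rate = β + n.
Matching: Σxᵢ = 160 − 19 = 141 and n = 32 − 13 = 19.

n = 19 pages with total 141 typos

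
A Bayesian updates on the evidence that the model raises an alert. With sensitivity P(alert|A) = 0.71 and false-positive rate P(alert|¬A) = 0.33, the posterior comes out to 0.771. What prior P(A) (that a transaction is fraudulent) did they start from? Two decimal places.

P(A) = 0.61

In odds form, posterior odds = prior odds × likelihood ratio, so prior odds = posterior odds ÷ LR.
Posterior odds = 0.771/(1−0.771) = 3.3668. LR = 0.71/0.33 = 2.1515.
Prior odds = 3.3668/2.1515 = 1.5649, so P(A) = 1.5649/(1+1.5649) ≈ 0.61.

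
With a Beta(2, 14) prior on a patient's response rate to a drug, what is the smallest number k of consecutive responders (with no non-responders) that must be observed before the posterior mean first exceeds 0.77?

k = 45

After k responders and 0 non-responders the posterior is Beta(2+k, 14), with mean (2+k)/(2+14+k).
Set (2+k)/(16+k) > 0.77 and solve: k > (0.77·16 − 2)/(1 − 0.77) = 44.870.
The smallest integer exceeding 44.870 is 45, and checking k=45: (47)/(61) = 0.7705 > 0.77.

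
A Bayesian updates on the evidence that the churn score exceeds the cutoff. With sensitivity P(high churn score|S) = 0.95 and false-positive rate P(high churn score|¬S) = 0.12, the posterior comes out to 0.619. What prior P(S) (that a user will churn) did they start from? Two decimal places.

P(S) = 0.17

Bayes' rule in odds form gives O(S|E) = O(S)·[P(E|S)/P(E|¬S)], hence O(S) = O(S|E)/LR.
Posterior odds = 0.619/(1−0.619) = 1.6247. LR = 0.95/0.12 = 7.9167.
Prior odds = 1.6247/7.9167 = 0.2052, so P(S) = 0.2052/(1+0.2052) ≈ 0.17.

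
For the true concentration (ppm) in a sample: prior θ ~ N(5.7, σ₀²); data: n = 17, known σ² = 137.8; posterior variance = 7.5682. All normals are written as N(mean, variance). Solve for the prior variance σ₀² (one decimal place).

Posterior precision equals prior precision plus data precision: 1/σ_n² = 1/σ₀² + n/σ².
So 1/σ₀² = 1/7.5682 − 17/137.8 = 0.132132 − 0.123367 = 0.008765.
Hence σ₀² = 1/0.008765 ≈ 114.1.

σ₀² = 114.1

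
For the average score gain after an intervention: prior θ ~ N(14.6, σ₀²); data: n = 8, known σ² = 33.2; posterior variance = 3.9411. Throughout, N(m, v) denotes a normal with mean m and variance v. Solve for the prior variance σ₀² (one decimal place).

σ₀² = 78.3

For the Normal–Normal model with known σ², precisions add: τ_n = τ₀ + n/σ².
So 1/σ₀² = 1/3.9411 − 8/33.2 = 0.253736 − 0.240964 = 0.012772.
Hence σ₀² = 1/0.012772 ≈ 78.3.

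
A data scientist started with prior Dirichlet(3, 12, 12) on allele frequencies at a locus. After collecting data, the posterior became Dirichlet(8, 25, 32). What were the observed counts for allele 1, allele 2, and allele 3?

counts (5, 13, 20)

For a Dirichlet(α) prior with multinomial counts c, the posterior is Dirichlet(α + c) componentwise.
Counts are posterior − prior componentwise: 8−3=5, 25−12=13, 32−12=20.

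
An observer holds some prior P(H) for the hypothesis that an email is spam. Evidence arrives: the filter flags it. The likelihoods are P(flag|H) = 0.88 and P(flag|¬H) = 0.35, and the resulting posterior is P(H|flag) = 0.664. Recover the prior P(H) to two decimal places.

P(H) = 0.44

In odds form, posterior odds = prior odds × likelihood ratio, so prior odds = posterior odds ÷ LR.
Posterior odds = 0.664/(1−0.664) = 1.9762. LR = 0.88/0.35 = 2.5143.
Prior odds = 1.9762/2.5143 = 0.7860, so P(H) = 0.7860/(1+0.7860) ≈ 0.44.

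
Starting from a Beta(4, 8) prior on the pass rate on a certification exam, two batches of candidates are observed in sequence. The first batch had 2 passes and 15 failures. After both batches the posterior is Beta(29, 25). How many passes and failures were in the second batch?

Because Beta–binomial updating is additive in the counts, the combined data contributed (α_post−α_prior, β_post−β_prior) successes and failures.
Total across both batches: 29−4=25 passes, 25−8=17 failures.
Subtract the first batch: 25−2=23 passes and 17−15=2 failures.

23 passes and 2 failures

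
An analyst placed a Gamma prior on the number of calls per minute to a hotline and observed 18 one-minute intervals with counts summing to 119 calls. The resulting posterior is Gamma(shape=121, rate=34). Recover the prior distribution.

Gamma–Poisson conjugacy: posterior shape = α + Σxᵢ, posterior rate = β + n.
So α = 121 − 119 = 2 and β = 34 − 18 = 16.

Gamma(shape=2, rate=16)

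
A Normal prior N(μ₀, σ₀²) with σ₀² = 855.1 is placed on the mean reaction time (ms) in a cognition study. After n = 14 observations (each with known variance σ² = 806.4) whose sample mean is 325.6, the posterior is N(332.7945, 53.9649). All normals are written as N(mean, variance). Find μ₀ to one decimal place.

The posterior mean is a precision-weighted average: μ_n = (τ₀μ₀ + τ_data·x̄)/(τ₀+τ_data), with τ₀=1/σ₀² and τ_data=n/σ².
Here τ₀ = 1/855.1 = 0.001169 and τ_data = 14/806.4 = 0.017361, so τ_n = 0.018530.
Rearranging for μ₀: μ₀ = (μ_n·τ_n − τ_data·x̄)/τ₀ = (332.7945·0.018530 − 0.017361·325.6) / 0.001169 = 0.513940/0.001169 ≈ 439.6.

μ₀ = 439.6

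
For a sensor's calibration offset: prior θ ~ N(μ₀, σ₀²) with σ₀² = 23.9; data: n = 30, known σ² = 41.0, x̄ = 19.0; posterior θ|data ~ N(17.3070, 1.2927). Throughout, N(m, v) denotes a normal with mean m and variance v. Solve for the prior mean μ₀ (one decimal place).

The posterior mean is a precision-weighted average: μ_n = (τ₀μ₀ + τ_data·x̄)/(τ₀+τ_data), with τ₀=1/σ₀² and τ_data=n/σ².
Here τ₀ = 1/23.9 = 0.041841 and τ_data = 30/41.0 = 0.731707, so τ_n = 0.773548.
Rearranging for μ₀: μ₀ = (μ_n·τ_n − τ_data·x̄)/τ₀ = (17.3070·0.773548 − 0.731707·19.0) / 0.041841 = -0.514638/0.041841 ≈ -12.3.

μ₀ = -12.3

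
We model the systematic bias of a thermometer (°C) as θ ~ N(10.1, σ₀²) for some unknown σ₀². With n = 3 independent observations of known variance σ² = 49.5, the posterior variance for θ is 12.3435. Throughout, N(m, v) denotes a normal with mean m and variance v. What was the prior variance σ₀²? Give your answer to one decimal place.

σ₀² = 49.0

For the Normal–Normal model with known σ², precisions add: τ_n = τ₀ + n/σ².
So 1/σ₀² = 1/12.3435 − 3/49.5 = 0.081014 − 0.060606 = 0.020408.
Hence σ₀² = 1/0.020408 ≈ 49.0.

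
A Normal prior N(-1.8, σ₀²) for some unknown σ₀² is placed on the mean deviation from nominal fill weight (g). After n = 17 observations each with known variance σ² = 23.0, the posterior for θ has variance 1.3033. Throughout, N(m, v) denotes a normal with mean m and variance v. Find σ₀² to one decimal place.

σ₀² = 35.5

For the Normal–Normal model with known σ², precisions add: τ_n = τ₀ + n/σ².
So 1/σ₀² = 1/1.3033 − 17/23.0 = 0.767283 − 0.739130 = 0.028153.
Hence σ₀² = 1/0.028153 ≈ 35.5.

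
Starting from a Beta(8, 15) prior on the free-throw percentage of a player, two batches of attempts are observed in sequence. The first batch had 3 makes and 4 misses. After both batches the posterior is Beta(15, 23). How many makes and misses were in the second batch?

4 makes and 4 misses

Sequential conjugate updates are equivalent to a single update on the pooled data, so total successes = posterior α − prior α and total failures = posterior β − prior β.
Total across both batches: 15−8=7 makes, 23−15=8 misses.
Subtract the first batch: 7−3=4 makes and 8−4=4 misses.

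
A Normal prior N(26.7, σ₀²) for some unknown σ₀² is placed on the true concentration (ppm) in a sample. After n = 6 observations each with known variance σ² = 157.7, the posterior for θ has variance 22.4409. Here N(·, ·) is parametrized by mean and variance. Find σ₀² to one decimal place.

Posterior precision equals prior precision plus data precision: 1/σ_n² = 1/σ₀² + n/σ².
So 1/σ₀² = 1/22.4409 − 6/157.7 = 0.044561 − 0.038047 = 0.006514.
Hence σ₀² = 1/0.006514 ≈ 153.5.

σ₀² = 153.5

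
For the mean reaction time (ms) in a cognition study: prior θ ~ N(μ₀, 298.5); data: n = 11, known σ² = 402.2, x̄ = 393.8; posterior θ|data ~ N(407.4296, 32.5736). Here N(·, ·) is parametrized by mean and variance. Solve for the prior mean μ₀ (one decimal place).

μ₀ = 518.7

With known observation variance, the Normal–Normal posterior has precision τ_n = τ₀ + n/σ² and mean μ_n = (τ₀μ₀ + (n/σ²)x̄)/τ_n.
Here τ₀ = 1/298.5 = 0.003350 and τ_data = 11/402.2 = 0.027350, so τ_n = 0.030700.
Rearranging for μ₀: μ₀ = (μ_n·τ_n − τ_data·x̄)/τ₀ = (407.4296·0.030700 − 0.027350·393.8) / 0.003350 = 1.737659/0.003350 ≈ 518.7.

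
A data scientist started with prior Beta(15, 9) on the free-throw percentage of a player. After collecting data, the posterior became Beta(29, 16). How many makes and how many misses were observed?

Beta is conjugate to the binomial likelihood: posterior = Beta(α+s, β+f).
Match parameters: s=29−15=14, f=16−9=7.

14 makes and 7 misses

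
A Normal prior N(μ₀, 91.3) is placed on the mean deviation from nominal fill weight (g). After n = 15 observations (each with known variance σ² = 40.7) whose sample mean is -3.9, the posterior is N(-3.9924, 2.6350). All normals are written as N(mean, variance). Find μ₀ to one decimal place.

With known observation variance, the Normal–Normal posterior has precision τ_n = τ₀ + n/σ² and mean μ_n = (τ₀μ₀ + (n/σ²)x̄)/τ_n.
Here τ₀ = 1/91.3 = 0.010953 and τ_data = 15/40.7 = 0.368550, so τ_n = 0.379503.
Rearranging for μ₀: μ₀ = (μ_n·τ_n − τ_data·x̄)/τ₀ = (-3.9924·0.379503 − 0.368550·-3.9) / 0.010953 = -0.077783/0.010953 ≈ -7.1.

μ₀ = -7.1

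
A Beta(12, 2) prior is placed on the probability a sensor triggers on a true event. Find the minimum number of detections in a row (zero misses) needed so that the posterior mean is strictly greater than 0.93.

k = 15

After k detections and 0 misses the posterior is Beta(12+k, 2), with mean (12+k)/(12+2+k).
Set (12+k)/(14+k) > 0.93 and solve: k > (0.93·14 − 12)/(1 − 0.93) = 14.571.
The smallest integer exceeding 14.571 is 15.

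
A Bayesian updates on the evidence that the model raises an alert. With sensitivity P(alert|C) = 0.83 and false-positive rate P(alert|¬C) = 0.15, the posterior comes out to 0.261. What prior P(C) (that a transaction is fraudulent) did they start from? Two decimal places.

Bayes' rule in odds form gives O(C|E) = O(C)·[P(E|C)/P(E|¬C)], hence O(C) = O(C|E)/LR.
Posterior odds = 0.261/(1−0.261) = 0.3532. LR = 0.83/0.15 = 5.5333.
Prior odds = 0.3532/5.5333 = 0.0638, so P(C) = 0.0638/(1+0.0638) ≈ 0.06.

P(C) = 0.06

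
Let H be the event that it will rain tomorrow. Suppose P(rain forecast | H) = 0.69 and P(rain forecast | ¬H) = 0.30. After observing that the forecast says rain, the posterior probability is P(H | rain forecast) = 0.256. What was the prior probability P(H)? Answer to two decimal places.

In odds form, posterior odds = prior odds × likelihood ratio, so prior odds = posterior odds ÷ LR.
Posterior odds = 0.256/(1−0.256) = 0.3441. LR = 0.69/0.30 = 2.3000.
Prior odds = 0.3441/2.3000 = 0.1496, so P(H) = 0.1496/(1+0.1496) ≈ 0.13.

P(H) = 0.13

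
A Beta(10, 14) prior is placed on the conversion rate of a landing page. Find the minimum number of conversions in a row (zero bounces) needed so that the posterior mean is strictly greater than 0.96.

k = 327

After k conversions and 0 bounces the posterior is Beta(10+k, 14), with mean (10+k)/(10+14+k).
Set (10+k)/(24+k) > 0.96 and solve: k > (0.96·24 − 10)/(1 − 0.96) = 326.000.
The smallest integer exceeding 326.000 is 327, and checking k=327: (337)/(351) = 0.9601 > 0.96.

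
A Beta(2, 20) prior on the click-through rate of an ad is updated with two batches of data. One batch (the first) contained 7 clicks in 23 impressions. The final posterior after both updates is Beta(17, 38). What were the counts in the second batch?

8 clicks and 2 non-clicks

Because Beta–binomial updating is additive in the counts, the combined data contributed (α_post−α_prior, β_post−β_prior) successes and failures.
Total across both batches: 17−2=15 clicks, 38−20=18 non-clicks.
Subtract the first batch: 15−7=8 clicks and 18−16=2 non-clicks.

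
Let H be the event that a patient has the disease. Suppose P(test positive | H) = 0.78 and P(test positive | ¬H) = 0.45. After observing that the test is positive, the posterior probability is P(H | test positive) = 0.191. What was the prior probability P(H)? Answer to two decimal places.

P(H) = 0.12

In odds form, posterior odds = prior odds × likelihood ratio, so prior odds = posterior odds ÷ LR.
Posterior odds = 0.191/(1−0.191) = 0.2361. LR = 0.78/0.45 = 1.7333.
Prior odds = 0.2361/1.7333 = 0.1362, so P(H) = 0.1362/(1+0.1362) ≈ 0.12.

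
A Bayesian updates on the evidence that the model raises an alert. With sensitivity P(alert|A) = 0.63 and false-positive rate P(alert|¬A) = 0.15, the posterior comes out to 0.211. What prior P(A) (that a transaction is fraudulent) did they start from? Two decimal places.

P(A) = 0.06

Bayes' rule in odds form gives O(A|E) = O(A)·[P(E|A)/P(E|¬A)], hence O(A) = O(A|E)/LR.
Posterior odds = 0.211/(1−0.211) = 0.2674. LR = 0.63/0.15 = 4.2000.
Prior odds = 0.2674/4.2000 = 0.0637, so P(A) = 0.0637/(1+0.0637) ≈ 0.06.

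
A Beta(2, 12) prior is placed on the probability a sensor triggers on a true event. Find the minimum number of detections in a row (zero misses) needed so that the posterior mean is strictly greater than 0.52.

After k detections and 0 misses the posterior is Beta(2+k, 12), with mean (2+k)/(2+12+k).
Set (2+k)/(14+k) > 0.52 and solve: k > (0.52·14 − 2)/(1 − 0.52) = 11.000.
The smallest integer exceeding 11.000 is 12, and checking k=12: (14)/(26) = 0.5385 > 0.52.

k = 12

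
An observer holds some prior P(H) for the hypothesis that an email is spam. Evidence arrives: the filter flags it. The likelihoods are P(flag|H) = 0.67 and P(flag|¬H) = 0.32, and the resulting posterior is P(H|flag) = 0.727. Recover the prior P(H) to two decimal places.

P(H) = 0.56

In odds form, posterior odds = prior odds × likelihood ratio, so prior odds = posterior odds ÷ LR.
Posterior odds = 0.727/(1−0.727) = 2.6630. LR = 0.67/0.32 = 2.0938.
Prior odds = 2.6630/2.0938 = 1.2719, so P(H) = 1.2719/(1+1.2719) ≈ 0.56.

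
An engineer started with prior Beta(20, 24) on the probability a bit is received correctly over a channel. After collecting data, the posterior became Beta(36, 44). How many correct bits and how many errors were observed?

A Beta(a, b) prior with s successes and f failures in binomial data gives a Beta(a+s, b+f) posterior.
Match parameters: s=36−20=16, f=44−24=20.

16 correct bits and 20 errors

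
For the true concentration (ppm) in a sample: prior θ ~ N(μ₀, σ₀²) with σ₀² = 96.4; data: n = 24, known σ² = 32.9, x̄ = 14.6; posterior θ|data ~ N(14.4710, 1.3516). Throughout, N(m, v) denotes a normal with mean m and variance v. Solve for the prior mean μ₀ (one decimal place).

μ₀ = 5.4

With known observation variance, the Normal–Normal posterior has precision τ_n = τ₀ + n/σ² and mean μ_n = (τ₀μ₀ + (n/σ²)x̄)/τ_n.
Here τ₀ = 1/96.4 = 0.010373 and τ_data = 24/32.9 = 0.729483, so τ_n = 0.739856.
Rearranging for μ₀: μ₀ = (μ_n·τ_n − τ_data·x̄)/τ₀ = (14.4710·0.739856 − 0.729483·14.6) / 0.010373 = 0.056004/0.010373 ≈ 5.4.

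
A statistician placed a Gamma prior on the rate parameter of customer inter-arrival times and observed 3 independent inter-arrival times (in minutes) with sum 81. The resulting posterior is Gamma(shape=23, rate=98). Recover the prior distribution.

Gamma(shape=20, rate=17)

For an exponential likelihood with a Gamma(α, β) prior on the rate, n observations with total T give posterior Gamma(α+n, β+T).
So α = 23 − 3 = 20 and β = 98 − 81 = 17.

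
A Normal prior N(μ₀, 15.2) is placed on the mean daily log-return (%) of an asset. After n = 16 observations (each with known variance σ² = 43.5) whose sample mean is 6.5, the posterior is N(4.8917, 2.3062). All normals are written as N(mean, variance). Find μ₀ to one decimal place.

μ₀ = -4.1

The posterior mean is a precision-weighted average: μ_n = (τ₀μ₀ + τ_data·x̄)/(τ₀+τ_data), with τ₀=1/σ₀² and τ_data=n/σ².
Here τ₀ = 1/15.2 = 0.065789 and τ_data = 16/43.5 = 0.367816, so τ_n = 0.433605.
Rearranging for μ₀: μ₀ = (μ_n·τ_n − τ_data·x̄)/τ₀ = (4.8917·0.433605 − 0.367816·6.5) / 0.065789 = -0.269738/0.065789 ≈ -4.1.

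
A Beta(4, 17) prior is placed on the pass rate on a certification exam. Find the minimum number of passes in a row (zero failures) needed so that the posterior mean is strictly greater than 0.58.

After k passes and 0 failures the posterior is Beta(4+k, 17), with mean (4+k)/(4+17+k).
Set (4+k)/(21+k) > 0.58 and solve: k > (0.58·21 − 4)/(1 − 0.58) = 19.476.
The smallest integer exceeding 19.476 is 20, and checking k=20: (24)/(41) = 0.5854 > 0.58.

k = 20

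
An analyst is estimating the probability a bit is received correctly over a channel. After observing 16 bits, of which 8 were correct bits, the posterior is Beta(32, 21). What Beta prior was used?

Beta(24, 13)

Under Beta–binomial conjugacy the posterior parameters are (α+s, β+f).
Subtract the data counts: 32−8=24, 21−8=13.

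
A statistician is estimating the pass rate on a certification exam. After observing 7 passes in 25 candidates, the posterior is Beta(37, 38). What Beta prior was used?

A Beta(α, β) prior with s successes and f failures in binomial data gives a Beta(α+s, β+f) posterior.
So α = 37 − 7 = 30 and β = 38 − 18 = 20.

Beta(30, 20)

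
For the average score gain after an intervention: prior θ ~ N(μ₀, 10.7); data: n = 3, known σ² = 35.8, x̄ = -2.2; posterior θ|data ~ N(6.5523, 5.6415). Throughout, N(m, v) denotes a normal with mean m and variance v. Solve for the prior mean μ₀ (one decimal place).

μ₀ = 14.4

With known observation variance, the Normal–Normal posterior has precision τ_n = τ₀ + n/σ² and mean μ_n = (τ₀μ₀ + (n/σ²)x̄)/τ_n.
Here τ₀ = 1/10.7 = 0.093458 and τ_data = 3/35.8 = 0.083799, so τ_n = 0.177257.
Rearranging for μ₀: μ₀ = (μ_n·τ_n − τ_data·x̄)/τ₀ = (6.5523·0.177257 − 0.083799·-2.2) / 0.093458 = 1.345799/0.093458 ≈ 14.4.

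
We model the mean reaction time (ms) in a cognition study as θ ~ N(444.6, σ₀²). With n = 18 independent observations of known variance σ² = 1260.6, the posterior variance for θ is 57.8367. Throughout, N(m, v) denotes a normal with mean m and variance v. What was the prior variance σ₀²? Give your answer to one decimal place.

σ₀² = 332.1

Posterior precision equals prior precision plus data precision: 1/σ_n² = 1/σ₀² + n/σ².
So 1/σ₀² = 1/57.8367 − 18/1260.6 = 0.017290 − 0.014279 = 0.003011.
Hence σ₀² = 1/0.003011 ≈ 332.1.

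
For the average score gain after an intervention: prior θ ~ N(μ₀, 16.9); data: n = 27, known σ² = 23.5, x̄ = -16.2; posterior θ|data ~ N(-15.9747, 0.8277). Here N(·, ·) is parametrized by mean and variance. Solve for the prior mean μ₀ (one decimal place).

μ₀ = -11.6

With known observation variance, the Normal–Normal posterior has precision τ_n = τ₀ + n/σ² and mean μ_n = (τ₀μ₀ + (n/σ²)x̄)/τ_n.
Here τ₀ = 1/16.9 = 0.059172 and τ_data = 27/23.5 = 1.148936, so τ_n = 1.208108.
Rearranging for μ₀: μ₀ = (μ_n·τ_n − τ_data·x̄)/τ₀ = (-15.9747·1.208108 − 1.148936·-16.2) / 0.059172 = -0.686400/0.059172 ≈ -11.6.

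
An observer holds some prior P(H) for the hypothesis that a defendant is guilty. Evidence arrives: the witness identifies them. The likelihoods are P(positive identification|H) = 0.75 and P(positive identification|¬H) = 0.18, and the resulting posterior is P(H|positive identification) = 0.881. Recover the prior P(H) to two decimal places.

In odds form, posterior odds = prior odds × likelihood ratio, so prior odds = posterior odds ÷ LR.
Posterior odds = 0.881/(1−0.881) = 7.4034. LR = 0.75/0.18 = 4.1667.
Prior odds = 7.4034/4.1667 = 1.7768, so P(H) = 1.7768/(1+1.7768) ≈ 0.64.

P(H) = 0.64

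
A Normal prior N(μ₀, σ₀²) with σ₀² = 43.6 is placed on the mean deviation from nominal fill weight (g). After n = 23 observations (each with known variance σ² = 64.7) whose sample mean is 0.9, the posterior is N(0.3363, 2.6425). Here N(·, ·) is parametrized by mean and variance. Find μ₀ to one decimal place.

The posterior mean is a precision-weighted average: μ_n = (τ₀μ₀ + τ_data·x̄)/(τ₀+τ_data), with τ₀=1/σ₀² and τ_data=n/σ².
Here τ₀ = 1/43.6 = 0.022936 and τ_data = 23/64.7 = 0.355487, so τ_n = 0.378423.
Rearranging for μ₀: μ₀ = (μ_n·τ_n − τ_data·x̄)/τ₀ = (0.3363·0.378423 − 0.355487·0.9) / 0.022936 = -0.192675/0.022936 ≈ -8.4.

μ₀ = -8.4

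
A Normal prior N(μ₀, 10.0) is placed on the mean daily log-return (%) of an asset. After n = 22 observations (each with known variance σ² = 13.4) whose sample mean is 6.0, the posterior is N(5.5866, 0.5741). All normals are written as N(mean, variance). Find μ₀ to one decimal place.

The posterior mean is a precision-weighted average: μ_n = (τ₀μ₀ + τ_data·x̄)/(τ₀+τ_data), with τ₀=1/σ₀² and τ_data=n/σ².
Here τ₀ = 1/10.0 = 0.100000 and τ_data = 22/13.4 = 1.641791, so τ_n = 1.741791.
Rearranging for μ₀: μ₀ = (μ_n·τ_n − τ_data·x̄)/τ₀ = (5.5866·1.741791 − 1.641791·6.0) / 0.100000 = -0.120056/0.100000 ≈ -1.2.

μ₀ = -1.2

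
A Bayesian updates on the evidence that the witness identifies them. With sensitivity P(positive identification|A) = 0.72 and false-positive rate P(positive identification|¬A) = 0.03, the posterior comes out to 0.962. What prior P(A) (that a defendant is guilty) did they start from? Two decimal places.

Bayes' rule in odds form gives O(A|E) = O(A)·[P(E|A)/P(E|¬A)], hence O(A) = O(A|E)/LR.
Posterior odds = 0.962/(1−0.962) = 25.3158. LR = 0.72/0.03 = 24.0000.
Prior odds = 25.3158/24.0000 = 1.0548, so P(A) = 1.0548/(1+1.0548) ≈ 0.51.

P(A) = 0.51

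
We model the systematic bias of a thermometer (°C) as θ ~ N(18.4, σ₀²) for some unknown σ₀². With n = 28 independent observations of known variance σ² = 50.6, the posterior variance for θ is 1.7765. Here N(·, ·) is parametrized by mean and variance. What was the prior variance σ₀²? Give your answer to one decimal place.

σ₀² = 104.8

For the Normal–Normal model with known σ², precisions add: τ_n = τ₀ + n/σ².
So 1/σ₀² = 1/1.7765 − 28/50.6 = 0.562905 − 0.553360 = 0.009545.
Hence σ₀² = 1/0.009545 ≈ 104.8.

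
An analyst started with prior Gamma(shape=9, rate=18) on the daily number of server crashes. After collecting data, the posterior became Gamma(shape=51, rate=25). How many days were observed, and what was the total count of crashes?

A Gamma(α, β) prior (rate parametrization) on a Poisson rate with n observations summing to S gives posterior Gamma(α+S, β+n).
Matching: Σxᵢ = 51 − 9 = 42 and n = 25 − 18 = 7.

n = 7 days with total 42 crashes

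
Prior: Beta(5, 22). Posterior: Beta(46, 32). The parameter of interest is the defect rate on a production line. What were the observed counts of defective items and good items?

A Beta(a, b) prior with s successes and f failures in binomial data gives a Beta(a+s, b+f) posterior.
Match parameters: s=46−5=41, f=32−22=10.

41 defective items and 10 good items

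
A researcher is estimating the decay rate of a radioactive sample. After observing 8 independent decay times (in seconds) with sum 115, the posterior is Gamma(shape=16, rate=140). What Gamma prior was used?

Gamma(shape=8, rate=25)

Gamma–exponential conjugacy: posterior shape = α + n, posterior rate = β + Σtᵢ.
So α = 16 − 8 = 8 and β = 140 − 115 = 25.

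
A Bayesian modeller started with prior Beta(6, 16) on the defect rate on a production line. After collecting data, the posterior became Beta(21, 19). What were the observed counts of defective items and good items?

15 defective items and 3 good items

A Beta(α, β) prior with s successes and f failures in binomial data gives a Beta(α+s, β+f) posterior.
So s = 21 − 6 = 15 and f = 19 − 16 = 3.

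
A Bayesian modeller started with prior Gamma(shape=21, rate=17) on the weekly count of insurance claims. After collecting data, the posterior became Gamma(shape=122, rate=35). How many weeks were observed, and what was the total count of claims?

A Gamma(α, β) prior (rate parametrization) on a Poisson rate with n observations summing to S gives posterior Gamma(α+S, β+n).
Matching: Σxᵢ = 122 − 21 = 101 and n = 35 − 17 = 18.

n = 18 weeks with total 101 claims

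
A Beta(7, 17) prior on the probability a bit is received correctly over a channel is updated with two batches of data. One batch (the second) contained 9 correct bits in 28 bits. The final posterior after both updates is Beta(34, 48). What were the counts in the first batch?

18 correct bits and 12 errors

Sequential conjugate updates are equivalent to a single update on the pooled data, so total successes = posterior α − prior α and total failures = posterior β − prior β.
Total across both batches: 34−7=27 correct bits, 48−17=31 errors.
Subtract the second batch: 27−9=18 correct bits and 31−19=12 errors.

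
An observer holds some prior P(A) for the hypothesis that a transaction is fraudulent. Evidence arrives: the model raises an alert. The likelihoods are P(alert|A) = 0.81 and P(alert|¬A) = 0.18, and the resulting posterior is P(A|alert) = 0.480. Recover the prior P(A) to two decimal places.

In odds form, posterior odds = prior odds × likelihood ratio, so prior odds = posterior odds ÷ LR.
Posterior odds = 0.480/(1−0.480) = 0.9231. LR = 0.81/0.18 = 4.5000.
Prior odds = 0.9231/4.5000 = 0.2051, so P(A) = 0.2051/(1+0.2051) ≈ 0.17.

P(A) = 0.17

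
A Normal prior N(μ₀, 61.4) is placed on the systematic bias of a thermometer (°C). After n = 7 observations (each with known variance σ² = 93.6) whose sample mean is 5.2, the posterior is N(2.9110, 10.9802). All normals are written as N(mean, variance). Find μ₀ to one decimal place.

μ₀ = -7.6

With known observation variance, the Normal–Normal posterior has precision τ_n = τ₀ + n/σ² and mean μ_n = (τ₀μ₀ + (n/σ²)x̄)/τ_n.
Here τ₀ = 1/61.4 = 0.016287 and τ_data = 7/93.6 = 0.074786, so τ_n = 0.091073.
Rearranging for μ₀: μ₀ = (μ_n·τ_n − τ_data·x̄)/τ₀ = (2.9110·0.091073 − 0.074786·5.2) / 0.016287 = -0.123774/0.016287 ≈ -7.6.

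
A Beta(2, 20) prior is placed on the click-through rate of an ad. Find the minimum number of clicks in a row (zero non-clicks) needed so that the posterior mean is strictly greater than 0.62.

After k clicks and 0 non-clicks the posterior is Beta(2+k, 20), with mean (2+k)/(2+20+k).
Set (2+k)/(22+k) > 0.62 and solve: k > (0.62·22 − 2)/(1 − 0.62) = 30.632.
The smallest integer exceeding 30.632 is 31, and checking k=31: (33)/(53) = 0.6226 > 0.62.

k = 31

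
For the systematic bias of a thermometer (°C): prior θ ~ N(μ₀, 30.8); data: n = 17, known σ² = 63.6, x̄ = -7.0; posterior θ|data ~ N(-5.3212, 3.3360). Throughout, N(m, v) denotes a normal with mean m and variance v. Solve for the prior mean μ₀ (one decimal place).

The posterior mean is a precision-weighted average: μ_n = (τ₀μ₀ + τ_data·x̄)/(τ₀+τ_data), with τ₀=1/σ₀² and τ_data=n/σ².
Here τ₀ = 1/30.8 = 0.032468 and τ_data = 17/63.6 = 0.267296, so τ_n = 0.299764.
Rearranging for μ₀: μ₀ = (μ_n·τ_n − τ_data·x̄)/τ₀ = (-5.3212·0.299764 − 0.267296·-7.0) / 0.032468 = 0.275968/0.032468 ≈ 8.5.

μ₀ = 8.5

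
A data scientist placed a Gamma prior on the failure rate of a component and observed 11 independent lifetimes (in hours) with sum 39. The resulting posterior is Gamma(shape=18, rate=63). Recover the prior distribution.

Gamma(shape=7, rate=24)

Gamma–exponential conjugacy: posterior shape = α + n, posterior rate = β + Σtᵢ.
So α = 18 − 11 = 7 and β = 63 − 39 = 24.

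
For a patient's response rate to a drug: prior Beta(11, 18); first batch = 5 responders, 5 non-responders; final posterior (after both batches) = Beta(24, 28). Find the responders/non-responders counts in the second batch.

Because Beta–binomial updating is additive in the counts, the combined data contributed (α_post−α_prior, β_post−β_prior) successes and failures.
Total across both batches: 24−11=13 responders, 28−18=10 non-responders.
Subtract the first batch: 13−5=8 responders and 10−5=5 non-responders.

8 responders and 5 non-responders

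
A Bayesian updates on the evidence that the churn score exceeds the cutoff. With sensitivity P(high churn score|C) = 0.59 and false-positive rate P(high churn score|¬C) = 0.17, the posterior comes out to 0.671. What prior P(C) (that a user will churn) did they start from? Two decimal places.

P(C) = 0.37

In odds form, posterior odds = prior odds × likelihood ratio, so prior odds = posterior odds ÷ LR.
Posterior odds = 0.671/(1−0.671) = 2.0395. LR = 0.59/0.17 = 3.4706.
Prior odds = 2.0395/3.4706 = 0.5877, so P(C) = 0.5877/(1+0.5877) ≈ 0.37.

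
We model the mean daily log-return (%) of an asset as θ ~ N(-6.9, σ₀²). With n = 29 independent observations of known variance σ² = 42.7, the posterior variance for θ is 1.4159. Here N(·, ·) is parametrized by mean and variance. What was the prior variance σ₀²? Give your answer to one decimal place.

σ₀² = 36.9

For the Normal–Normal model with known σ², precisions add: τ_n = τ₀ + n/σ².
So 1/σ₀² = 1/1.4159 − 29/42.7 = 0.706265 − 0.679157 = 0.027108.
Hence σ₀² = 1/0.027108 ≈ 36.9.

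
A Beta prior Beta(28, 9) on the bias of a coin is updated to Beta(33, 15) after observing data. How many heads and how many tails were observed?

5 heads and 6 tails

Under Beta–binomial conjugacy the posterior parameters are (α+s, β+f).
Match parameters: s=33−28=5, f=15−9=6.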